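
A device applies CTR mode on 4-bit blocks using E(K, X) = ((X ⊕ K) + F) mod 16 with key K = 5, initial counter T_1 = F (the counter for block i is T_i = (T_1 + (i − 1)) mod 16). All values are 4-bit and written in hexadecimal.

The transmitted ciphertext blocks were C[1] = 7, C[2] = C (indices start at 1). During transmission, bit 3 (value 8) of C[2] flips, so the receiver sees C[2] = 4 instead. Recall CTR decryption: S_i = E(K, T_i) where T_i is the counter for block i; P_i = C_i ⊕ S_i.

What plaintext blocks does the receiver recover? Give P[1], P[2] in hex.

P[1] = E, P[2] = 0

Only C[2] changed, to 4. In CTR, a change in C_i flips the same bit in P_i only; the keystream is unaffected. Decrypting the received ciphertext:
P[1]: T = F, S = E(K, T) = 9; 7 ⊕ 9 = E.
P[2]: T = 0, S = E(K, T) = 4; 4 ⊕ 4 = 0.
Blocks that differ from the original plaintext: P[2].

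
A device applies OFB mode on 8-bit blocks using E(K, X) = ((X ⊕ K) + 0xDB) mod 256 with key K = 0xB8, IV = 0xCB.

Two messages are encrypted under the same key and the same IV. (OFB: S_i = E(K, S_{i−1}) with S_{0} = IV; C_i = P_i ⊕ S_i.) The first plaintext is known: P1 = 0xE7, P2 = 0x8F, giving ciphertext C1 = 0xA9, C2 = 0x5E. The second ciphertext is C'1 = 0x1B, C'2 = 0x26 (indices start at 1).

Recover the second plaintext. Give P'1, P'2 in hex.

P'1 = 0x55, P'2 = 0xF7

In OFB with a reused IV, both messages share the same keystream S_i, so C_i ⊕ C'_i = P_i ⊕ P'_i and thus P'_i = P_i ⊕ C_i ⊕ C'_i.
P'1: 0xE7 ⊕ 0xA9 ⊕ 0x1B = 0x55.
P'2: 0x8F ⊕ 0x5E ⊕ 0x26 = 0xF7.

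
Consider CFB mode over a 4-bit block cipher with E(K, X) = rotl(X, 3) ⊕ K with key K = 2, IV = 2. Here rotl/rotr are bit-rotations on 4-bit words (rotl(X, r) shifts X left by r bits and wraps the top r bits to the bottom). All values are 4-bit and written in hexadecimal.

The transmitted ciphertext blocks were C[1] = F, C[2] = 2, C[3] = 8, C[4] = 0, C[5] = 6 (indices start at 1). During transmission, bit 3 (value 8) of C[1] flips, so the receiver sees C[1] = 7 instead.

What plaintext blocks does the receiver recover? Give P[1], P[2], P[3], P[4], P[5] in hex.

CFB decryption: P_i = C_i ⊕ E(K, C_{i−1}), with C_{0} = IV.
Only C[1] changed, to 7. In CFB, a change in C_i flips the same bit in P_i and garbles P_{i+1}. Decrypting the received ciphertext:
P[1]: E(K, 2) = 3; 7 ⊕ 3 = 4.
P[2]: E(K, 7) = 9; 2 ⊕ 9 = B.
P[3]: E(K, 2) = 3; 8 ⊕ 3 = B.
P[4]: E(K, 8) = 6; 0 ⊕ 6 = 6.
P[5]: E(K, 0) = 2; 6 ⊕ 2 = 4.
Blocks that differ from the original plaintext: P[1], P[2].

P[1] = 4, P[2] = B, P[3] = B, P[4] = 6, P[5] = 4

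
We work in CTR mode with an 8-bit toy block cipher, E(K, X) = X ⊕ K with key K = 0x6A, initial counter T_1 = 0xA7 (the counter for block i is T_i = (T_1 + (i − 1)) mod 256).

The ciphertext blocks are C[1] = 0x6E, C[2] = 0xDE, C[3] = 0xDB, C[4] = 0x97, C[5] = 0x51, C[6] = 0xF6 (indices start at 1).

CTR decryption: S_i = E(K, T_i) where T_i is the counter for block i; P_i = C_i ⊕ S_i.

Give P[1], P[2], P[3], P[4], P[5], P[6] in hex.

P[1] = 0xA3, P[2] = 0x1C, P[3] = 0x18, P[4] = 0x57, P[5] = 0x90, P[6] = 0x30

P[1]: T = 0xA7, S = E(K, T) = 0xCD; 0x6E ⊕ 0xCD = 0xA3.
P[2]: T = 0xA8, S = E(K, T) = 0xC2; 0xDE ⊕ 0xC2 = 0x1C.
P[3]: T = 0xA9, S = E(K, T) = 0xC3; 0xDB ⊕ 0xC3 = 0x18.
P[4]: T = 0xAA, S = E(K, T) = 0xC0; 0x97 ⊕ 0xC0 = 0x57.
P[5]: T = 0xAB, S = E(K, T) = 0xC1; 0x51 ⊕ 0xC1 = 0x90.
P[6]: T = 0xAC, S = E(K, T) = 0xC6; 0xF6 ⊕ 0xC6 = 0x30.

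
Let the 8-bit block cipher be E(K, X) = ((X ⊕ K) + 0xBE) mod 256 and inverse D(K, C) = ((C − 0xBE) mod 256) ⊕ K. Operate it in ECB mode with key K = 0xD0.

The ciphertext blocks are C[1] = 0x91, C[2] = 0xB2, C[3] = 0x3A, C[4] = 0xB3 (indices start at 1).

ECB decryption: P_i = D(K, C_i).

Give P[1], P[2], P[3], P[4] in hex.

P[1]: D(K, 0x91) = 0x03.
P[2]: D(K, 0xB2) = 0x24.
P[3]: D(K, 0x3A) = 0xAC.
P[4]: D(K, 0xB3) = 0x25.

P[1] = 0x03, P[2] = 0x24, P[3] = 0xAC, P[4] = 0x25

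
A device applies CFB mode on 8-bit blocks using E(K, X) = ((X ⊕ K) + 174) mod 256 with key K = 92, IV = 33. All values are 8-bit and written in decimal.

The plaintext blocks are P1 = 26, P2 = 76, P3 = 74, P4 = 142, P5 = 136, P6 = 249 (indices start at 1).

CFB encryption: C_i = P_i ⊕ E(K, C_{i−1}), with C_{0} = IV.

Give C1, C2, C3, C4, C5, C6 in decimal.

C1 = 49, C2 = 87, C3 = 243, C4 = 211, C5 = 181, C6 = 110

C1: E(K, 33) = 43; 26 ⊕ 43 = 49.
C2: E(K, 49) = 27; 76 ⊕ 27 = 87.
C3: E(K, 87) = 185; 74 ⊕ 185 = 243.
C4: E(K, 243) = 93; 142 ⊕ 93 = 211.
C5: E(K, 211) = 61; 136 ⊕ 61 = 181.
C6: E(K, 181) = 151; 249 ⊕ 151 = 110.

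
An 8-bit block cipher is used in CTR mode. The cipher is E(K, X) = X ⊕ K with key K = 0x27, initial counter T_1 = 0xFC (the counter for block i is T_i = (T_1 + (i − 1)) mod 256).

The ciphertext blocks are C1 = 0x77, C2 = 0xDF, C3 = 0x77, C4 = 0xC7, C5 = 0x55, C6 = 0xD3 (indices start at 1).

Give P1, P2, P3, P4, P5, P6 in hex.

CTR decryption: S_i = E(K, T_i) where T_i is the counter for block i; P_i = C_i ⊕ S_i.
P1: T = 0xFC, S = E(K, T) = 0xDB; 0x77 ⊕ 0xDB = 0xAC.
P2: T = 0xFD, S = E(K, T) = 0xDA; 0xDF ⊕ 0xDA = 0x05.
P3: T = 0xFE, S = E(K, T) = 0xD9; 0x77 ⊕ 0xD9 = 0xAE.
P4: T = 0xFF, S = E(K, T) = 0xD8; 0xC7 ⊕ 0xD8 = 0x1F.
P5: T = 0x00, S = E(K, T) = 0x27; 0x55 ⊕ 0x27 = 0x72.
P6: T = 0x01, S = E(K, T) = 0x26; 0xD3 ⊕ 0x26 = 0xF5.

P1 = 0xAC, P2 = 0x05, P3 = 0xAE, P4 = 0x1F, P5 = 0x72, P6 = 0xF5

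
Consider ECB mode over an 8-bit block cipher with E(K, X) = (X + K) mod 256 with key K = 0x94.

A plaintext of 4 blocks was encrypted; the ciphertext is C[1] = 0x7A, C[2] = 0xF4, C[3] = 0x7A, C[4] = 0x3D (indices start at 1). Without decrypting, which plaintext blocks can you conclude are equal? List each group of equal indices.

P[1] = P[3]

ECB encrypts each block independently with the same key, so equal ciphertext blocks imply equal plaintext blocks.
C[1] = C[3] = 0x7A, so P[1] = P[3].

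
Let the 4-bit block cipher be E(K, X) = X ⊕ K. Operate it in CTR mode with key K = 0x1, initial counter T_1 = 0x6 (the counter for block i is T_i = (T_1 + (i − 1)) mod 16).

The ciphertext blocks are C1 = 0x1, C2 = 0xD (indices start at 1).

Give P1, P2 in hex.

P1 = 0x6, P2 = 0xB

CTR decryption: S_i = E(K, T_i) where T_i is the counter for block i; P_i = C_i ⊕ S_i.
P1: T = 0x6, S = E(K, T) = 0x7; 0x1 ⊕ 0x7 = 0x6.
P2: T = 0x7, S = E(K, T) = 0x6; 0xD ⊕ 0x6 = 0xB.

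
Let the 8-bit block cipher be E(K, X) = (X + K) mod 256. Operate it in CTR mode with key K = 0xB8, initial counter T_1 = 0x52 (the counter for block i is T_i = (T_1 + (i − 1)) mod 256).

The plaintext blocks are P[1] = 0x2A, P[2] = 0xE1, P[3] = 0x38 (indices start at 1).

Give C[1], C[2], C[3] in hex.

C[1] = 0x20, C[2] = 0xEA, C[3] = 0x34

CTR encryption: S_i = E(K, T_i) where T_i is the counter for block i; C_i = P_i ⊕ S_i.
C[1]: T = 0x52, S = E(K, T) = 0x0A; 0x2A ⊕ 0x0A = 0x20.
C[2]: T = 0x53, S = E(K, T) = 0x0B; 0xE1 ⊕ 0x0B = 0xEA.
C[3]: T = 0x54, S = E(K, T) = 0x0C; 0x38 ⊕ 0x0C = 0x34.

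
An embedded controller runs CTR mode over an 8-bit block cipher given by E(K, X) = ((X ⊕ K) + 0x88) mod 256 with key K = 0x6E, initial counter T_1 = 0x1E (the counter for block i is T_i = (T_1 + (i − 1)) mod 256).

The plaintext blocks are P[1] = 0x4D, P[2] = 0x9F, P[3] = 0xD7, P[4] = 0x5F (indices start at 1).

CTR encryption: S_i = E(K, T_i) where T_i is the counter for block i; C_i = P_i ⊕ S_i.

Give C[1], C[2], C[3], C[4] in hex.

C[1] = 0xB5, C[2] = 0x66, C[3] = 0x01, C[4] = 0x88

C[1]: T = 0x1E, S = E(K, T) = 0xF8; 0x4D ⊕ 0xF8 = 0xB5.
C[2]: T = 0x1F, S = E(K, T) = 0xF9; 0x9F ⊕ 0xF9 = 0x66.
C[3]: T = 0x20, S = E(K, T) = 0xD6; 0xD7 ⊕ 0xD6 = 0x01.
C[4]: T = 0x21, S = E(K, T) = 0xD7; 0x5F ⊕ 0xD7 = 0x88.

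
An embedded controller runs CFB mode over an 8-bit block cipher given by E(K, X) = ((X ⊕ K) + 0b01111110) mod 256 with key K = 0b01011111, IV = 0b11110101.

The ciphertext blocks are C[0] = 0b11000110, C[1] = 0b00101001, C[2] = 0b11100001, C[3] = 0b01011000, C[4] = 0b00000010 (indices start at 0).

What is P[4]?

CFB decryption: P_i = C_i ⊕ E(K, C_{i−1}), with C_{−1} = IV.
P[4]: E(K, 0b01011000) = 0b10000101; 0b00000010 ⊕ 0b10000101 = 0b10000111.

P[4] = 0b10000111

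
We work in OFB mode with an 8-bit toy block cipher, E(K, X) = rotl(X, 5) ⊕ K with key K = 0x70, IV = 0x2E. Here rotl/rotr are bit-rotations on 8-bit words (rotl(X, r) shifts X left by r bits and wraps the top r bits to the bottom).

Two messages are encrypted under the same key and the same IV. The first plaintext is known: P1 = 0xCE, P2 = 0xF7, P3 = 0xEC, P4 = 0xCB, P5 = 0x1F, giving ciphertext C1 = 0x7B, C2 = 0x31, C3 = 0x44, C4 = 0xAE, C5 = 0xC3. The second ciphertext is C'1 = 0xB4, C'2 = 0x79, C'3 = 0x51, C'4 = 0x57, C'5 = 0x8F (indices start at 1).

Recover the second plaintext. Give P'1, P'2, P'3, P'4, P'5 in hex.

P'1 = 0x01, P'2 = 0xBF, P'3 = 0xF9, P'4 = 0x32, P'5 = 0x53

In OFB with a reused IV, both messages share the same keystream S_i, so C_i ⊕ C'_i = P_i ⊕ P'_i and thus P'_i = P_i ⊕ C_i ⊕ C'_i.
P'1: 0xCE ⊕ 0x7B ⊕ 0xB4 = 0x01.
P'2: 0xF7 ⊕ 0x31 ⊕ 0x79 = 0xBF.
P'3: 0xEC ⊕ 0x44 ⊕ 0x51 = 0xF9.
P'4: 0xCB ⊕ 0xAE ⊕ 0x57 = 0x32.
P'5: 0x1F ⊕ 0xC3 ⊕ 0x8F = 0x53.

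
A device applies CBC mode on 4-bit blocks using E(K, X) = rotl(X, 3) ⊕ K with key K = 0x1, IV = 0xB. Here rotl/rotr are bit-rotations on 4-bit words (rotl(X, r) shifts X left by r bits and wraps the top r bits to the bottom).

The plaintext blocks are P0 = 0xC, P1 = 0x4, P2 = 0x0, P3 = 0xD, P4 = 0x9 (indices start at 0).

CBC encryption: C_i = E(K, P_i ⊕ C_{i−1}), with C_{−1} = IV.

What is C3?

C0: P0 ⊕ 0xB = 0x7; E(K, 0x7) = 0xA.
C1: P1 ⊕ 0xA = 0xE; E(K, 0xE) = 0x6.
C2: P2 ⊕ 0x6 = 0x6; E(K, 0x6) = 0x2.
C3: P3 ⊕ 0x2 = 0xF; E(K, 0xF) = 0xE.

C3 = 0xE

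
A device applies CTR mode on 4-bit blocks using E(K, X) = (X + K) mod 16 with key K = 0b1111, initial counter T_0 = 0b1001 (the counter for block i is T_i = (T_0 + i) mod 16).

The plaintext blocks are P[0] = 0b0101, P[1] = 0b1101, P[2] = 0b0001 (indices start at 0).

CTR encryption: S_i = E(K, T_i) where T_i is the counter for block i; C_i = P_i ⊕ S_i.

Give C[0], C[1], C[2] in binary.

C[0]: T = 0b1001, S = E(K, T) = 0b1000; 0b0101 ⊕ 0b1000 = 0b1101.
C[1]: T = 0b1010, S = E(K, T) = 0b1001; 0b1101 ⊕ 0b1001 = 0b0100.
C[2]: T = 0b1011, S = E(K, T) = 0b1010; 0b0001 ⊕ 0b1010 = 0b1011.

C[0] = 0b1101, C[1] = 0b0100, C[2] = 0b1011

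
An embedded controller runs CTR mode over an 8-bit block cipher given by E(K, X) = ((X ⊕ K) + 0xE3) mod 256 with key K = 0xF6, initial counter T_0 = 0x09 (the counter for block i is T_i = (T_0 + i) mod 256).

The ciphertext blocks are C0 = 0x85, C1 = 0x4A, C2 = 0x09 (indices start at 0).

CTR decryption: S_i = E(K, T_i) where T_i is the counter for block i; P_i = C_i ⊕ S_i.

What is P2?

P2: T = 0x0B, S = E(K, T) = 0xE0; 0x09 ⊕ 0xE0 = 0xE9.

P2 = 0xE9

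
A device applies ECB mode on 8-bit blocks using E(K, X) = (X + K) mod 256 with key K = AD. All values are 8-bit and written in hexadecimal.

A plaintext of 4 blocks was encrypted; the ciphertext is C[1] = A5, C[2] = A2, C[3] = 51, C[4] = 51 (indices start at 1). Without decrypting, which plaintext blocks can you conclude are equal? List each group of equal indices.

ECB encrypts each block independently with the same key, so equal ciphertext blocks imply equal plaintext blocks.
C[3] = C[4] = 51, so P[3] = P[4].

P[3] = P[4]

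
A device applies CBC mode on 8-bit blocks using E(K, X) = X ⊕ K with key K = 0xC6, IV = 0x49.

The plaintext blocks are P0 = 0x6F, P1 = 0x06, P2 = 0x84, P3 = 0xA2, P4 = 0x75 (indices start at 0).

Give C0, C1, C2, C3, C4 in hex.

CBC encryption: C_i = E(K, P_i ⊕ C_{i−1}), with C_{−1} = IV.
C0: P0 ⊕ 0x49 = 0x26; E(K, 0x26) = 0xE0.
C1: P1 ⊕ 0xE0 = 0xE6; E(K, 0xE6) = 0x20.
C2: P2 ⊕ 0x20 = 0xA4; E(K, 0xA4) = 0x62.
C3: P3 ⊕ 0x62 = 0xC0; E(K, 0xC0) = 0x06.
C4: P4 ⊕ 0x06 = 0x73; E(K, 0x73) = 0xB5.

C0 = 0xE0, C1 = 0x20, C2 = 0x62, C3 = 0x06, C4 = 0xB5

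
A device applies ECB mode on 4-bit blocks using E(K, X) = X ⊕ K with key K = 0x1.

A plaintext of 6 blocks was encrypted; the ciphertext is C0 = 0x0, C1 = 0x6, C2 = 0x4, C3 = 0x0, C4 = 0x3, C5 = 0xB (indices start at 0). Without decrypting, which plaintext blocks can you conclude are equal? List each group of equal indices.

ECB encrypts each block independently with the same key, so equal ciphertext blocks imply equal plaintext blocks.
C0 = C3 = 0x0, so P0 = P3.

P0 = P3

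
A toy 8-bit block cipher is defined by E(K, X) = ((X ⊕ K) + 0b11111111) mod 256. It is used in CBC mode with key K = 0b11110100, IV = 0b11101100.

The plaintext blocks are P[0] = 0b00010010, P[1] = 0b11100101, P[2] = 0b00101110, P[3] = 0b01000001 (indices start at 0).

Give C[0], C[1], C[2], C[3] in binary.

CBC encryption: C_i = E(K, P_i ⊕ C_{i−1}), with C_{−1} = IV.
C[0]: P[0] ⊕ 0b11101100 = 0b11111110; E(K, 0b11111110) = 0b00001001.
C[1]: P[1] ⊕ 0b00001001 = 0b11101100; E(K, 0b11101100) = 0b00010111.
C[2]: P[2] ⊕ 0b00010111 = 0b00111001; E(K, 0b00111001) = 0b11001100.
C[3]: P[3] ⊕ 0b11001100 = 0b10001101; E(K, 0b10001101) = 0b01111000.

C[0] = 0b00001001, C[1] = 0b00010111, C[2] = 0b11001100, C[3] = 0b01111000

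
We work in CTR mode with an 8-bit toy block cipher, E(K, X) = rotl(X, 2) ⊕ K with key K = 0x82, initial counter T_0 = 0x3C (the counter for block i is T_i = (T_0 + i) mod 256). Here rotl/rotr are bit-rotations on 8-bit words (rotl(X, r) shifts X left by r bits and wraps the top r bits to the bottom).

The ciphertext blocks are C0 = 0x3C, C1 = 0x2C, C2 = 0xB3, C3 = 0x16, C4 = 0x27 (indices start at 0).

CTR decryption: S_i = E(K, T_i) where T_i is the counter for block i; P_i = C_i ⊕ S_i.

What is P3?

P3 = 0x68

P3: T = 0x3F, S = E(K, T) = 0x7E; 0x16 ⊕ 0x7E = 0x68.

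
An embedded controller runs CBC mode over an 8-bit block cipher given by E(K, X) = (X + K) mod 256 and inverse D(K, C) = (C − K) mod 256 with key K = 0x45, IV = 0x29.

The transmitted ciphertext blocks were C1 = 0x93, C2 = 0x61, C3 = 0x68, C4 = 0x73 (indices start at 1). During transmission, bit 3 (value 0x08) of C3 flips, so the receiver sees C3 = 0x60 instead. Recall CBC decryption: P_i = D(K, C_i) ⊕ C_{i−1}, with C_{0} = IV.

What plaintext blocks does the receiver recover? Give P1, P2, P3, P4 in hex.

Only C3 changed, to 0x60. In CBC, a change in C_i garbles P_i and flips the same bit in P_{i+1}. Decrypting the received ciphertext:
P1: D(K, 0x93) = 0x4E; 0x4E ⊕ 0x29 = 0x67.
P2: D(K, 0x61) = 0x1C; 0x1C ⊕ 0x93 = 0x8F.
P3: D(K, 0x60) = 0x1B; 0x1B ⊕ 0x61 = 0x7A.
P4: D(K, 0x73) = 0x2E; 0x2E ⊕ 0x60 = 0x4E.
Blocks that differ from the original plaintext: P3, P4.

P1 = 0x67, P2 = 0x8F, P3 = 0x7A, P4 = 0x4E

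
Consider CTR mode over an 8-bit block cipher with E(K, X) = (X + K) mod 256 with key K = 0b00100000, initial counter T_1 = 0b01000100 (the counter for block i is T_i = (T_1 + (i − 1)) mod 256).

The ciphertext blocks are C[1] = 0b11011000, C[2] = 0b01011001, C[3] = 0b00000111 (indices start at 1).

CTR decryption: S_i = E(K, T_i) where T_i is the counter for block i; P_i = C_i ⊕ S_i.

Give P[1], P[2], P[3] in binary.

P[1] = 0b10111100, P[2] = 0b00111100, P[3] = 0b01100001

P[1]: T = 0b01000100, S = E(K, T) = 0b01100100; 0b11011000 ⊕ 0b01100100 = 0b10111100.
P[2]: T = 0b01000101, S = E(K, T) = 0b01100101; 0b01011001 ⊕ 0b01100101 = 0b00111100.
P[3]: T = 0b01000110, S = E(K, T) = 0b01100110; 0b00000111 ⊕ 0b01100110 = 0b01100001.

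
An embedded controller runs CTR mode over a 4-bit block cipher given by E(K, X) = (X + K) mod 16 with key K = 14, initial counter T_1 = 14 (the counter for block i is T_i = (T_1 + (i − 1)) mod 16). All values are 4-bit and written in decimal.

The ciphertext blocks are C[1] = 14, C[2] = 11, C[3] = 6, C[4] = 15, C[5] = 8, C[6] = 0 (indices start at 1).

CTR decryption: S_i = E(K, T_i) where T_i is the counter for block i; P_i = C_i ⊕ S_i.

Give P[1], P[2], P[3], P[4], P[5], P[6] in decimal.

P[1]: T = 14, S = E(K, T) = 12; 14 ⊕ 12 = 2.
P[2]: T = 15, S = E(K, T) = 13; 11 ⊕ 13 = 6.
P[3]: T = 0, S = E(K, T) = 14; 6 ⊕ 14 = 8.
P[4]: T = 1, S = E(K, T) = 15; 15 ⊕ 15 = 0.
P[5]: T = 2, S = E(K, T) = 0; 8 ⊕ 0 = 8.
P[6]: T = 3, S = E(K, T) = 1; 0 ⊕ 1 = 1.

P[1] = 2, P[2] = 6, P[3] = 8, P[4] = 0, P[5] = 8, P[6] = 1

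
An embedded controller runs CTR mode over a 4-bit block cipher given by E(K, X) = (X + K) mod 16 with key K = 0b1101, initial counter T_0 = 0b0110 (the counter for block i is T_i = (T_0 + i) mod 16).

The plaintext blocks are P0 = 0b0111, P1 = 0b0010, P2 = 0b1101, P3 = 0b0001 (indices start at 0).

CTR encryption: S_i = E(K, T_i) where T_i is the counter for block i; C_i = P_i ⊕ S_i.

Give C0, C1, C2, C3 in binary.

C0 = 0b0100, C1 = 0b0110, C2 = 0b1000, C3 = 0b0111

C0: T = 0b0110, S = E(K, T) = 0b0011; 0b0111 ⊕ 0b0011 = 0b0100.
C1: T = 0b0111, S = E(K, T) = 0b0100; 0b0010 ⊕ 0b0100 = 0b0110.
C2: T = 0b1000, S = E(K, T) = 0b0101; 0b1101 ⊕ 0b0101 = 0b1000.
C3: T = 0b1001, S = E(K, T) = 0b0110; 0b0001 ⊕ 0b0110 = 0b0111.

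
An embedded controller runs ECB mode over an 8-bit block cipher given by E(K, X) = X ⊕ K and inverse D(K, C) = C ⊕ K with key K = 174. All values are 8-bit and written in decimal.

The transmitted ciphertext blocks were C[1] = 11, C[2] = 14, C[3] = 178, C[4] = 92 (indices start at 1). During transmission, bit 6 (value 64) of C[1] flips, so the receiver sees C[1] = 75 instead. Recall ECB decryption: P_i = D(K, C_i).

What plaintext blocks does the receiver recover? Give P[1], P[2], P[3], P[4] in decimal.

Only C[1] changed, to 75. In ECB, a change in C_i affects only P_i. Decrypting the received ciphertext:
P[1]: D(K, 75) = 229.
P[2]: D(K, 14) = 160.
P[3]: D(K, 178) = 28.
P[4]: D(K, 92) = 242.
Blocks that differ from the original plaintext: P[1].

P[1] = 229, P[2] = 160, P[3] = 28, P[4] = 242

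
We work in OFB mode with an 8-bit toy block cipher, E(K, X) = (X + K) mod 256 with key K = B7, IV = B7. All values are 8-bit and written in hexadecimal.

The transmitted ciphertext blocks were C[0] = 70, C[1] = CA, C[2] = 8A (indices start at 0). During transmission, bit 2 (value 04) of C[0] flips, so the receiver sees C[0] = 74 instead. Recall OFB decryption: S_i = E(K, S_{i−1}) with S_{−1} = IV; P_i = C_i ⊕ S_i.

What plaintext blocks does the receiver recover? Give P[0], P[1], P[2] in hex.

P[0] = 1A, P[1] = EF, P[2] = 56

Only C[0] changed, to 74. In OFB, a change in C_i flips the same bit in P_i only; the keystream is unaffected. Decrypting the received ciphertext:
P[0]: S = E(K, B7) = 6E; 74 ⊕ 6E = 1A.
P[1]: S = E(K, 6E) = 25; CA ⊕ 25 = EF.
P[2]: S = E(K, 25) = DC; 8A ⊕ DC = 56.
Blocks that differ from the original plaintext: P[0].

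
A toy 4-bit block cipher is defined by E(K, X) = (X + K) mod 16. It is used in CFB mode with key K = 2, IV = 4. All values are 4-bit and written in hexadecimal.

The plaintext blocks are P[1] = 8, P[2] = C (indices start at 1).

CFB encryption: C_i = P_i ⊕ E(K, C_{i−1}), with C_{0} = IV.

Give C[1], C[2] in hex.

C[1] = E, C[2] = C

C[1]: E(K, 4) = 6; 8 ⊕ 6 = E.
C[2]: E(K, E) = 0; C ⊕ 0 = C.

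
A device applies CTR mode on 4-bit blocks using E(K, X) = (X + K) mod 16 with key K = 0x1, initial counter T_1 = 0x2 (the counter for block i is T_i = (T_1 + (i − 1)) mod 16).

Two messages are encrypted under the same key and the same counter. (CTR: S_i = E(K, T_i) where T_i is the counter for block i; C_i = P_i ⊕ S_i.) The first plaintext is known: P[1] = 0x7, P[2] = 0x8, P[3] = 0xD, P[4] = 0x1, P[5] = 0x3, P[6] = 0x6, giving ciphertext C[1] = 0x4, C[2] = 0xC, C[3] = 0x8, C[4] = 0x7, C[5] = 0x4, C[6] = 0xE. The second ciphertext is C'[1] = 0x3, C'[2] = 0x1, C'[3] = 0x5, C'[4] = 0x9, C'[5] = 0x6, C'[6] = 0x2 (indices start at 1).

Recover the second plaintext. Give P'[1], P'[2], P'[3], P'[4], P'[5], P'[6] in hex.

In CTR with a reused counter, both messages share the same keystream S_i, so C_i ⊕ C'_i = P_i ⊕ P'_i and thus P'_i = P_i ⊕ C_i ⊕ C'_i.
P'[1]: 0x7 ⊕ 0x4 ⊕ 0x3 = 0x0.
P'[2]: 0x8 ⊕ 0xC ⊕ 0x1 = 0x5.
P'[3]: 0xD ⊕ 0x8 ⊕ 0x5 = 0x0.
P'[4]: 0x1 ⊕ 0x7 ⊕ 0x9 = 0xF.
P'[5]: 0x3 ⊕ 0x4 ⊕ 0x6 = 0x1.
P'[6]: 0x6 ⊕ 0xE ⊕ 0x2 = 0xA.

P'[1] = 0x0, P'[2] = 0x5, P'[3] = 0x0, P'[4] = 0xF, P'[5] = 0x1, P'[6] = 0xA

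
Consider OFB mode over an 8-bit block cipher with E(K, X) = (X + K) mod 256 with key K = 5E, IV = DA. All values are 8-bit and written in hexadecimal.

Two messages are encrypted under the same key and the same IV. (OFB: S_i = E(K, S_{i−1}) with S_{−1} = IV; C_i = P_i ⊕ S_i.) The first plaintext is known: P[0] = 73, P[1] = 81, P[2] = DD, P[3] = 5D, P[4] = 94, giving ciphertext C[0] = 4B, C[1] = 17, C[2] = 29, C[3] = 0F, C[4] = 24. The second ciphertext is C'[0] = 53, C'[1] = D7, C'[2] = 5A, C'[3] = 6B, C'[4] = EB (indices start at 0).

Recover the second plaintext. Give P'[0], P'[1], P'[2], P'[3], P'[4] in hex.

In OFB with a reused IV, both messages share the same keystream S_i, so C_i ⊕ C'_i = P_i ⊕ P'_i and thus P'_i = P_i ⊕ C_i ⊕ C'_i.
P'[0]: 73 ⊕ 4B ⊕ 53 = 6B.
P'[1]: 81 ⊕ 17 ⊕ D7 = 41.
P'[2]: DD ⊕ 29 ⊕ 5A = AE.
P'[3]: 5D ⊕ 0F ⊕ 6B = 39.
P'[4]: 94 ⊕ 24 ⊕ EB = 5B.

P'[0] = 6B, P'[1] = 41, P'[2] = AE, P'[3] = 39, P'[4] = 5B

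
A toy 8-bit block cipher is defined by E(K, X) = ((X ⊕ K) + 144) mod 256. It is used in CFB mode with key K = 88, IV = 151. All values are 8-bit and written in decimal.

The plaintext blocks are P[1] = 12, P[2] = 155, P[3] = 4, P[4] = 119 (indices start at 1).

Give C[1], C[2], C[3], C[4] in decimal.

CFB encryption: C_i = P_i ⊕ E(K, C_{i−1}), with C_{0} = IV.
C[1]: E(K, 151) = 95; 12 ⊕ 95 = 83.
C[2]: E(K, 83) = 155; 155 ⊕ 155 = 0.
C[3]: E(K, 0) = 232; 4 ⊕ 232 = 236.
C[4]: E(K, 236) = 68; 119 ⊕ 68 = 51.

C[1] = 83, C[2] = 0, C[3] = 236, C[4] = 51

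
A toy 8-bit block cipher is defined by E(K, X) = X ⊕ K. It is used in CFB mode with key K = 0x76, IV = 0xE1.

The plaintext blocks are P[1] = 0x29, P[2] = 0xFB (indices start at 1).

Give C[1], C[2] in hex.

C[1] = 0xBE, C[2] = 0x33

CFB encryption: C_i = P_i ⊕ E(K, C_{i−1}), with C_{0} = IV.
C[1]: E(K, 0xE1) = 0x97; 0x29 ⊕ 0x97 = 0xBE.
C[2]: E(K, 0xBE) = 0xC8; 0xFB ⊕ 0xC8 = 0x33.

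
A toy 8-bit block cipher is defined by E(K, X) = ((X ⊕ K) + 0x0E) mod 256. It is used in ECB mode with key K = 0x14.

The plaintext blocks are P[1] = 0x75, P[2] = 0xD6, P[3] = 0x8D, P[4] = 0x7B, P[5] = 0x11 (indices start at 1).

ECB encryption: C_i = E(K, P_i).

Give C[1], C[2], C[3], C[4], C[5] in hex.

C[1] = 0x6F, C[2] = 0xD0, C[3] = 0xA7, C[4] = 0x7D, C[5] = 0x13

C[1]: E(K, 0x75) = 0x6F.
C[2]: E(K, 0xD6) = 0xD0.
C[3]: E(K, 0x8D) = 0xA7.
C[4]: E(K, 0x7B) = 0x7D.
C[5]: E(K, 0x11) = 0x13.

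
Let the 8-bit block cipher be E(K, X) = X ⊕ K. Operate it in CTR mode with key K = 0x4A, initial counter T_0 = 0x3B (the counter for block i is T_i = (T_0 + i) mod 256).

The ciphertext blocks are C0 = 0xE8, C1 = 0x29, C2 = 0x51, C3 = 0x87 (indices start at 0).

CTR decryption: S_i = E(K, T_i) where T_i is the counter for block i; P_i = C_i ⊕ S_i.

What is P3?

P3 = 0xF3

P3: T = 0x3E, S = E(K, T) = 0x74; 0x87 ⊕ 0x74 = 0xF3.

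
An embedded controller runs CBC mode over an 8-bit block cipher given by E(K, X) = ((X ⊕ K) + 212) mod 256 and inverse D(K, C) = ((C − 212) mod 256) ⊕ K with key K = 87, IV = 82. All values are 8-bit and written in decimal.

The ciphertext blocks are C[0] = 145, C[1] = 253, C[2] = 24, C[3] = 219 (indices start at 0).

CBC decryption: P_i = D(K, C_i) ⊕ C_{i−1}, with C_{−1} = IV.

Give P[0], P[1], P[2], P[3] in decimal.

P[0] = 184, P[1] = 239, P[2] = 238, P[3] = 72

P[0]: D(K, 145) = 234; 234 ⊕ 82 = 184.
P[1]: D(K, 253) = 126; 126 ⊕ 145 = 239.
P[2]: D(K, 24) = 19; 19 ⊕ 253 = 238.
P[3]: D(K, 219) = 80; 80 ⊕ 24 = 72.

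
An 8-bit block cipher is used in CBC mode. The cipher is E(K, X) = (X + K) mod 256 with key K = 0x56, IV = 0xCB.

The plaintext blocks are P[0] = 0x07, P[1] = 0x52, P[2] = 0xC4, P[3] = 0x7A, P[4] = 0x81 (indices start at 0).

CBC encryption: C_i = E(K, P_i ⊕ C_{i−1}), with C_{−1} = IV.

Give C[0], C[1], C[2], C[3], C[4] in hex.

C[0]: P[0] ⊕ 0xCB = 0xCC; E(K, 0xCC) = 0x22.
C[1]: P[1] ⊕ 0x22 = 0x70; E(K, 0x70) = 0xC6.
C[2]: P[2] ⊕ 0xC6 = 0x02; E(K, 0x02) = 0x58.
C[3]: P[3] ⊕ 0x58 = 0x22; E(K, 0x22) = 0x78.
C[4]: P[4] ⊕ 0x78 = 0xF9; E(K, 0xF9) = 0x4F.

C[0] = 0x22, C[1] = 0xC6, C[2] = 0x58, C[3] = 0x78, C[4] = 0x4F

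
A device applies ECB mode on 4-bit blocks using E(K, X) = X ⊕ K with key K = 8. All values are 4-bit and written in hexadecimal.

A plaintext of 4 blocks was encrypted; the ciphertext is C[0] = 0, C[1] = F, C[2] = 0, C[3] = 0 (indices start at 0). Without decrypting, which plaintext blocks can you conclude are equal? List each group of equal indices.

ECB encrypts each block independently with the same key, so equal ciphertext blocks imply equal plaintext blocks.
C[0] = C[2] = C[3] = 0, so P[0] = P[2] = P[3].

P[0] = P[2] = P[3]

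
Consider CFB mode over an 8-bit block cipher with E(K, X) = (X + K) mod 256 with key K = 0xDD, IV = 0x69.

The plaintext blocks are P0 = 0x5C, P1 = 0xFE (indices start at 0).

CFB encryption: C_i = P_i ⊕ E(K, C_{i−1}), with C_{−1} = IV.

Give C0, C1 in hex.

C0 = 0x1A, C1 = 0x09

C0: E(K, 0x69) = 0x46; 0x5C ⊕ 0x46 = 0x1A.
C1: E(K, 0x1A) = 0xF7; 0xFE ⊕ 0xF7 = 0x09.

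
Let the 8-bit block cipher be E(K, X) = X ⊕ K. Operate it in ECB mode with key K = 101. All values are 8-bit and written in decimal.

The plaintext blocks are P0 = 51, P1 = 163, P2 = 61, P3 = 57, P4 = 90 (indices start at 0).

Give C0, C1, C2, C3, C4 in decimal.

C0 = 86, C1 = 198, C2 = 88, C3 = 92, C4 = 63

ECB encryption: C_i = E(K, P_i).
C0: E(K, 51) = 86.
C1: E(K, 163) = 198.
C2: E(K, 61) = 88.
C3: E(K, 57) = 92.
C4: E(K, 90) = 63.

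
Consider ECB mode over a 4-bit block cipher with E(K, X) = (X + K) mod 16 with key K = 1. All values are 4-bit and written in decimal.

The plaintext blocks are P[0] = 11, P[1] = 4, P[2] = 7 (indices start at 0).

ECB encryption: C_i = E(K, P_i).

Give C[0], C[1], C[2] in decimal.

C[0] = 12, C[1] = 5, C[2] = 8

C[0]: E(K, 11) = 12.
C[1]: E(K, 4) = 5.
C[2]: E(K, 7) = 8.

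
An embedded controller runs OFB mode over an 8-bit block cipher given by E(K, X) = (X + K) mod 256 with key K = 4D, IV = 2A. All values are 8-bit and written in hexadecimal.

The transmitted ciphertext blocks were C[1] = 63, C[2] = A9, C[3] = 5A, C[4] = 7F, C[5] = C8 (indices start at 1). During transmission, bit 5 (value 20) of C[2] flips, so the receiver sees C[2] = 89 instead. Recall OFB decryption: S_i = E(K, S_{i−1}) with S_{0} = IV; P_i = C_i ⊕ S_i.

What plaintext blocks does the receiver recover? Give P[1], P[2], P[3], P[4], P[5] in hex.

Only C[2] changed, to 89. In OFB, a change in C_i flips the same bit in P_i only; the keystream is unaffected. Decrypting the received ciphertext:
P[1]: S = E(K, 2A) = 77; 63 ⊕ 77 = 14.
P[2]: S = E(K, 77) = C4; 89 ⊕ C4 = 4D.
P[3]: S = E(K, C4) = 11; 5A ⊕ 11 = 4B.
P[4]: S = E(K, 11) = 5E; 7F ⊕ 5E = 21.
P[5]: S = E(K, 5E) = AB; C8 ⊕ AB = 63.
Blocks that differ from the original plaintext: P[2].

P[1] = 14, P[2] = 4D, P[3] = 4B, P[4] = 21, P[5] = 63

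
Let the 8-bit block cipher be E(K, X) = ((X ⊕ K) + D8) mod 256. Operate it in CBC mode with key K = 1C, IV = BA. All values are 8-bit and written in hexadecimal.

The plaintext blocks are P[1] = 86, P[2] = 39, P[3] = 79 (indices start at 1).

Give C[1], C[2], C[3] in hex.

C[1] = F8, C[2] = B5, C[3] = A8

CBC encryption: C_i = E(K, P_i ⊕ C_{i−1}), with C_{0} = IV.
C[1]: P[1] ⊕ BA = 3C; E(K, 3C) = F8.
C[2]: P[2] ⊕ F8 = C1; E(K, C1) = B5.
C[3]: P[3] ⊕ B5 = CC; E(K, CC) = A8.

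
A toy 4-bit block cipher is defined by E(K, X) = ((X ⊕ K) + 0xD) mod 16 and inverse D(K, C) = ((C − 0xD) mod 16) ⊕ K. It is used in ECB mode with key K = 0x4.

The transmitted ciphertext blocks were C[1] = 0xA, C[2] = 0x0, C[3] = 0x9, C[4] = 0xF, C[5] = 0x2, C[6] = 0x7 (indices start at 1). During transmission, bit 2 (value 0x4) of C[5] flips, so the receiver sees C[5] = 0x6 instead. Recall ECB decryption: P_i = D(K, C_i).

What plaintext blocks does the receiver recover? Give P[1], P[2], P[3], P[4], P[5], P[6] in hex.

P[1] = 0x9, P[2] = 0x7, P[3] = 0x8, P[4] = 0x6, P[5] = 0xD, P[6] = 0xE

Only C[5] changed, to 0x6. In ECB, a change in C_i affects only P_i. Decrypting the received ciphertext:
P[1]: D(K, 0xA) = 0x9.
P[2]: D(K, 0x0) = 0x7.
P[3]: D(K, 0x9) = 0x8.
P[4]: D(K, 0xF) = 0x6.
P[5]: D(K, 0x6) = 0xD.
P[6]: D(K, 0x7) = 0xE.
Blocks that differ from the original plaintext: P[5].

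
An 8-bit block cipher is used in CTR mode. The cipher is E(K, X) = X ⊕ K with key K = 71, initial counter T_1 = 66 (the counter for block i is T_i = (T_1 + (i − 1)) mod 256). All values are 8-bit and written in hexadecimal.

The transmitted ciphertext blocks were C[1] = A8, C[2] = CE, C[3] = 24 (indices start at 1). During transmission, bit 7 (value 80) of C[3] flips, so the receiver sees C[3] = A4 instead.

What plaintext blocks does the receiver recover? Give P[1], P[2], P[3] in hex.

CTR decryption: S_i = E(K, T_i) where T_i is the counter for block i; P_i = C_i ⊕ S_i.
Only C[3] changed, to A4. In CTR, a change in C_i flips the same bit in P_i only; the keystream is unaffected. Decrypting the received ciphertext:
P[1]: T = 66, S = E(K, T) = 17; A8 ⊕ 17 = BF.
P[2]: T = 67, S = E(K, T) = 16; CE ⊕ 16 = D8.
P[3]: T = 68, S = E(K, T) = 19; A4 ⊕ 19 = BD.
Blocks that differ from the original plaintext: P[3].

P[1] = BF, P[2] = D8, P[3] = BD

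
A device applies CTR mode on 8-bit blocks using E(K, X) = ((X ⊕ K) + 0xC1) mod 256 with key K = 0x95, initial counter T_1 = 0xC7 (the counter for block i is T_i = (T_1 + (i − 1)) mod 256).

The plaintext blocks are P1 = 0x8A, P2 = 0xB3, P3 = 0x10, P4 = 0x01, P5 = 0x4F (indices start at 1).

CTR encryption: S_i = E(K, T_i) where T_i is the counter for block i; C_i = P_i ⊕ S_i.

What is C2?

C2 = 0xAD

C1: T = 0xC7, S = E(K, T) = 0x13; 0x8A ⊕ 0x13 = 0x99.
C2: T = 0xC8, S = E(K, T) = 0x1E; 0xB3 ⊕ 0x1E = 0xAD.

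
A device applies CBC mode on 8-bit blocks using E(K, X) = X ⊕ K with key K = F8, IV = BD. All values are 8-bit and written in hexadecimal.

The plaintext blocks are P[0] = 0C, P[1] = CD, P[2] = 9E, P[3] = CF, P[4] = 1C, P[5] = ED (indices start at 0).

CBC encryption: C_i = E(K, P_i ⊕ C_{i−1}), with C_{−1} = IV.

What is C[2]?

C[0]: P[0] ⊕ BD = B1; E(K, B1) = 49.
C[1]: P[1] ⊕ 49 = 84; E(K, 84) = 7C.
C[2]: P[2] ⊕ 7C = E2; E(K, E2) = 1A.

C[2] = 1A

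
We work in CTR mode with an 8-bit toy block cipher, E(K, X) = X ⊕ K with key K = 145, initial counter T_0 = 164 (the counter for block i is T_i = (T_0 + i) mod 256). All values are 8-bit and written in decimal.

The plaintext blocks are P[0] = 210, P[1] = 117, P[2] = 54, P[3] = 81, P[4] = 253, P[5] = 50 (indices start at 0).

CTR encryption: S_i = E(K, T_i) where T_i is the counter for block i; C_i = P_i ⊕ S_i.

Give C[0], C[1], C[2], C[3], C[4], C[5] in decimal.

C[0] = 231, C[1] = 65, C[2] = 1, C[3] = 103, C[4] = 196, C[5] = 10

C[0]: T = 164, S = E(K, T) = 53; 210 ⊕ 53 = 231.
C[1]: T = 165, S = E(K, T) = 52; 117 ⊕ 52 = 65.
C[2]: T = 166, S = E(K, T) = 55; 54 ⊕ 55 = 1.
C[3]: T = 167, S = E(K, T) = 54; 81 ⊕ 54 = 103.
C[4]: T = 168, S = E(K, T) = 57; 253 ⊕ 57 = 196.
C[5]: T = 169, S = E(K, T) = 56; 50 ⊕ 56 = 10.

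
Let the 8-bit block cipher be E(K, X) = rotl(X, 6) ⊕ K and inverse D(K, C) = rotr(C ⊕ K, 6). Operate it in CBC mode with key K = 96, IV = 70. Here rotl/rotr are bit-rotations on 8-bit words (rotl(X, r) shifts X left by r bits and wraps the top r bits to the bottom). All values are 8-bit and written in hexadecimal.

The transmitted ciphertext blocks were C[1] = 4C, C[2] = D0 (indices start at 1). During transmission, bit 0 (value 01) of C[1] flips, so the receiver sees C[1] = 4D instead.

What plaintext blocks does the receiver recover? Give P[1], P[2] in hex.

P[1] = 1F, P[2] = 54

CBC decryption: P_i = D(K, C_i) ⊕ C_{i−1}, with C_{0} = IV.
Only C[1] changed, to 4D. In CBC, a change in C_i garbles P_i and flips the same bit in P_{i+1}. Decrypting the received ciphertext:
P[1]: D(K, 4D) = 6F; 6F ⊕ 70 = 1F.
P[2]: D(K, D0) = 19; 19 ⊕ 4D = 54.
Blocks that differ from the original plaintext: P[1], P[2].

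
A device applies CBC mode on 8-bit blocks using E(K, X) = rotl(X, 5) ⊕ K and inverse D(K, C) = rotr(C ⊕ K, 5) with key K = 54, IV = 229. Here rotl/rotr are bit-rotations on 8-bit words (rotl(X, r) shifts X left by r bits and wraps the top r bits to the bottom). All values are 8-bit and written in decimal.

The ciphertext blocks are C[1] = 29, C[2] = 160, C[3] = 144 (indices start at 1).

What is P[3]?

P[3] = 149

CBC decryption: P_i = D(K, C_i) ⊕ C_{i−1}, with C_{0} = IV.
P[3]: D(K, 144) = 53; 53 ⊕ 160 = 149.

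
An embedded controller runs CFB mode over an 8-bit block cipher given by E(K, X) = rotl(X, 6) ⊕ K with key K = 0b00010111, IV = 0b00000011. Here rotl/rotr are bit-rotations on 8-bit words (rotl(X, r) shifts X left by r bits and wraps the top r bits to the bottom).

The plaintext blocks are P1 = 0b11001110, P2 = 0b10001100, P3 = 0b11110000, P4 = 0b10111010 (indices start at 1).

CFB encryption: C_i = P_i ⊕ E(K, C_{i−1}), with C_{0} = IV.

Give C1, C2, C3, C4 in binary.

C1 = 0b00011001, C2 = 0b11011101, C3 = 0b10010000, C4 = 0b10001001

C1: E(K, 0b00000011) = 0b11010111; 0b11001110 ⊕ 0b11010111 = 0b00011001.
C2: E(K, 0b00011001) = 0b01010001; 0b10001100 ⊕ 0b01010001 = 0b11011101.
C3: E(K, 0b11011101) = 0b01100000; 0b11110000 ⊕ 0b01100000 = 0b10010000.
C4: E(K, 0b10010000) = 0b00110011; 0b10111010 ⊕ 0b00110011 = 0b10001001.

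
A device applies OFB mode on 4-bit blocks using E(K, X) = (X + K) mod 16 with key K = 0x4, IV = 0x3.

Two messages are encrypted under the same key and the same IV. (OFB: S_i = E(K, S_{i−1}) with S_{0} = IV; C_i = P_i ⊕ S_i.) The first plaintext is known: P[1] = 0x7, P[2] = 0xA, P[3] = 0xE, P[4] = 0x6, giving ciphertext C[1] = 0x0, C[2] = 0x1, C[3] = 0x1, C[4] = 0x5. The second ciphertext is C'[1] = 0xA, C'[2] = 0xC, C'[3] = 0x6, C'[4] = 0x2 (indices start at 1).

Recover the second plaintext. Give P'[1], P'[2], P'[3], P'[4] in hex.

P'[1] = 0xD, P'[2] = 0x7, P'[3] = 0x9, P'[4] = 0x1

In OFB with a reused IV, both messages share the same keystream S_i, so C_i ⊕ C'_i = P_i ⊕ P'_i and thus P'_i = P_i ⊕ C_i ⊕ C'_i.
P'[1]: 0x7 ⊕ 0x0 ⊕ 0xA = 0xD.
P'[2]: 0xA ⊕ 0x1 ⊕ 0xC = 0x7.
P'[3]: 0xE ⊕ 0x1 ⊕ 0x6 = 0x9.
P'[4]: 0x6 ⊕ 0x5 ⊕ 0x2 = 0x1.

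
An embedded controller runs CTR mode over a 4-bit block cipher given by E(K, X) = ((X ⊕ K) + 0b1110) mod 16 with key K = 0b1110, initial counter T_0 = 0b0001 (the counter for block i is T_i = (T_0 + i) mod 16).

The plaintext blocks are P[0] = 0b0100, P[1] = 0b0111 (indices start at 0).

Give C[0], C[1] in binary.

C[0] = 0b1001, C[1] = 0b1101

CTR encryption: S_i = E(K, T_i) where T_i is the counter for block i; C_i = P_i ⊕ S_i.
C[0]: T = 0b0001, S = E(K, T) = 0b1101; 0b0100 ⊕ 0b1101 = 0b1001.
C[1]: T = 0b0010, S = E(K, T) = 0b1010; 0b0111 ⊕ 0b1010 = 0b1101.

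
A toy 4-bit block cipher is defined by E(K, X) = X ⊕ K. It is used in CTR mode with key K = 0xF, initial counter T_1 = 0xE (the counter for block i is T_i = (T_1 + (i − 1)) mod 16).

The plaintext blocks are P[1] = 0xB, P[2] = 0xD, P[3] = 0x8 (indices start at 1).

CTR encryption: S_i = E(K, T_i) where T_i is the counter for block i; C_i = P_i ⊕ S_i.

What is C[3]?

C[1]: T = 0xE, S = E(K, T) = 0x1; 0xB ⊕ 0x1 = 0xA.
C[2]: T = 0xF, S = E(K, T) = 0x0; 0xD ⊕ 0x0 = 0xD.
C[3]: T = 0x0, S = E(K, T) = 0xF; 0x8 ⊕ 0xF = 0x7.

C[3] = 0x7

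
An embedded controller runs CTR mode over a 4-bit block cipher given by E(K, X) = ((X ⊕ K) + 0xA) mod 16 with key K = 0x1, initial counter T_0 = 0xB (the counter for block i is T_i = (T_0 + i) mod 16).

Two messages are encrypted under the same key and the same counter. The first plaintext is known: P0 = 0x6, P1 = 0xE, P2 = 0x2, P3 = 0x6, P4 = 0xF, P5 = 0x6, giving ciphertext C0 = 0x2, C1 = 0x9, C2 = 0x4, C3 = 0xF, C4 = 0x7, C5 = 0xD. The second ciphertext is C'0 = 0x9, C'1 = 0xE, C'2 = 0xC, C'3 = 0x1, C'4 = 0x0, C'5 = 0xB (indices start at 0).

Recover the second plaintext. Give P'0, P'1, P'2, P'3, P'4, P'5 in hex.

In CTR with a reused counter, both messages share the same keystream S_i, so C_i ⊕ C'_i = P_i ⊕ P'_i and thus P'_i = P_i ⊕ C_i ⊕ C'_i.
P'0: 0x6 ⊕ 0x2 ⊕ 0x9 = 0xD.
P'1: 0xE ⊕ 0x9 ⊕ 0xE = 0x9.
P'2: 0x2 ⊕ 0x4 ⊕ 0xC = 0xA.
P'3: 0x6 ⊕ 0xF ⊕ 0x1 = 0x8.
P'4: 0xF ⊕ 0x7 ⊕ 0x0 = 0x8.
P'5: 0x6 ⊕ 0xD ⊕ 0xB = 0x0.

P'0 = 0xD, P'1 = 0x9, P'2 = 0xA, P'3 = 0x8, P'4 = 0x8, P'5 = 0x0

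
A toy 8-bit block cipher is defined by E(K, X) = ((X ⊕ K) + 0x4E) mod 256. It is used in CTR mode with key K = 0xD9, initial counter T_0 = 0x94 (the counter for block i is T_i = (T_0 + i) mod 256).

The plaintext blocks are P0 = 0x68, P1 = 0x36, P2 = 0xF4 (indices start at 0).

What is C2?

C2 = 0x69

CTR encryption: S_i = E(K, T_i) where T_i is the counter for block i; C_i = P_i ⊕ S_i.
C0: T = 0x94, S = E(K, T) = 0x9B; 0x68 ⊕ 0x9B = 0xF3.
C1: T = 0x95, S = E(K, T) = 0x9A; 0x36 ⊕ 0x9A = 0xAC.
C2: T = 0x96, S = E(K, T) = 0x9D; 0xF4 ⊕ 0x9D = 0x69.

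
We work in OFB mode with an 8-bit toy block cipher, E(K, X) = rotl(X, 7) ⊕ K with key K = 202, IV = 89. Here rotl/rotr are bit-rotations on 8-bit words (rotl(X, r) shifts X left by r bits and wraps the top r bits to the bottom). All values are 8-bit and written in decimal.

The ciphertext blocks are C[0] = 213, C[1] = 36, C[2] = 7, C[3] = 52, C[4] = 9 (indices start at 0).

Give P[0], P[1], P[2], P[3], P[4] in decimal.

P[0] = 179, P[1] = 221, P[2] = 49, P[3] = 229, P[4] = 43

OFB decryption: S_i = E(K, S_{i−1}) with S_{−1} = IV; P_i = C_i ⊕ S_i.
P[0]: S = E(K, 89) = 102; 213 ⊕ 102 = 179.
P[1]: S = E(K, 102) = 249; 36 ⊕ 249 = 221.
P[2]: S = E(K, 249) = 54; 7 ⊕ 54 = 49.
P[3]: S = E(K, 54) = 209; 52 ⊕ 209 = 229.
P[4]: S = E(K, 209) = 34; 9 ⊕ 34 = 43.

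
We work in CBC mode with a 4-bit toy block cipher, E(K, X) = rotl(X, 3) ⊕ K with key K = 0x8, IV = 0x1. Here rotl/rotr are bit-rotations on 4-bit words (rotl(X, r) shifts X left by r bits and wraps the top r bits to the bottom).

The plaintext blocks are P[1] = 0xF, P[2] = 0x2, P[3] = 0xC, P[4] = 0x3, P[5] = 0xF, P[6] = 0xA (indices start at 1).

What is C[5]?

C[5] = 0x8

CBC encryption: C_i = E(K, P_i ⊕ C_{i−1}), with C_{0} = IV.
C[1]: P[1] ⊕ 0x1 = 0xE; E(K, 0xE) = 0xF.
C[2]: P[2] ⊕ 0xF = 0xD; E(K, 0xD) = 0x6.
C[3]: P[3] ⊕ 0x6 = 0xA; E(K, 0xA) = 0xD.
C[4]: P[4] ⊕ 0xD = 0xE; E(K, 0xE) = 0xF.
C[5]: P[5] ⊕ 0xF = 0x0; E(K, 0x0) = 0x8.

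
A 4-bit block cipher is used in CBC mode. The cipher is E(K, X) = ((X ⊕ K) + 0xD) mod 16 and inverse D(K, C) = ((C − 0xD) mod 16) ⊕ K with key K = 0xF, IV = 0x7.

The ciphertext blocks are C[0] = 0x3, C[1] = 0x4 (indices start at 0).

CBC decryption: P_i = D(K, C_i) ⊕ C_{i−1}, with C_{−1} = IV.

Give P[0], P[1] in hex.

P[0]: D(K, 0x3) = 0x9; 0x9 ⊕ 0x7 = 0xE.
P[1]: D(K, 0x4) = 0x8; 0x8 ⊕ 0x3 = 0xB.

P[0] = 0xE, P[1] = 0xB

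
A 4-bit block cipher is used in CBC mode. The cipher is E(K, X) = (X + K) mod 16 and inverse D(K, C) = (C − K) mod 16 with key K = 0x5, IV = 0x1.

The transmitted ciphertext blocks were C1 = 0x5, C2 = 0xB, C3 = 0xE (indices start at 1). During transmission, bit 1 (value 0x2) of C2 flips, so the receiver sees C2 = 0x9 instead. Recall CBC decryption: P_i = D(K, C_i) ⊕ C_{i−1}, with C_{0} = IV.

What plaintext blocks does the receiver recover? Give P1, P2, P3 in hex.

P1 = 0x1, P2 = 0x1, P3 = 0x0

Only C2 changed, to 0x9. In CBC, a change in C_i garbles P_i and flips the same bit in P_{i+1}. Decrypting the received ciphertext:
P1: D(K, 0x5) = 0x0; 0x0 ⊕ 0x1 = 0x1.
P2: D(K, 0x9) = 0x4; 0x4 ⊕ 0x5 = 0x1.
P3: D(K, 0xE) = 0x9; 0x9 ⊕ 0x9 = 0x0.
Blocks that differ from the original plaintext: P2, P3.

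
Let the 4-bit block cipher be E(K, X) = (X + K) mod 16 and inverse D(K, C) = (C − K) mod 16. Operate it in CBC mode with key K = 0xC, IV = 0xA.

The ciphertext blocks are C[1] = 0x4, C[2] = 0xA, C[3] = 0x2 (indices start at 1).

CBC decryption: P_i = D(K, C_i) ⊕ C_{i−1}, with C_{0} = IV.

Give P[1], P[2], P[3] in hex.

P[1]: D(K, 0x4) = 0x8; 0x8 ⊕ 0xA = 0x2.
P[2]: D(K, 0xA) = 0xE; 0xE ⊕ 0x4 = 0xA.
P[3]: D(K, 0x2) = 0x6; 0x6 ⊕ 0xA = 0xC.

P[1] = 0x2, P[2] = 0xA, P[3] = 0xC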